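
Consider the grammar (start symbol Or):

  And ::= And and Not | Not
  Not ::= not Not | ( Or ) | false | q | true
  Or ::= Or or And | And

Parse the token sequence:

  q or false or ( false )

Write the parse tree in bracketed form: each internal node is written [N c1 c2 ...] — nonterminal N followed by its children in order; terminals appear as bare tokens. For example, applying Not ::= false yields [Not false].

Or
Or or And
Or or And or And
And or And or And
Not or And or And
q or And or And
q or Not or And
q or false or And
q or false or Not
q or false or ( Or )
q or false or ( And )
q or false or ( Not )
q or false or ( false )

[Or [Or [Or [And [Not q]]] or [And [Not false]]] or [And [Not ( [Or [And [Not false]]] )]]]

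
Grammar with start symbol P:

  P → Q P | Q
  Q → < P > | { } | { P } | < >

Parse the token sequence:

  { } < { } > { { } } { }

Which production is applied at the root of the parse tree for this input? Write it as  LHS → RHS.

P → Q P

[P [Q { }] [P [Q < [P [Q { }]] >] [P [Q { [P [Q { }]] }] [P [Q { }]]]]]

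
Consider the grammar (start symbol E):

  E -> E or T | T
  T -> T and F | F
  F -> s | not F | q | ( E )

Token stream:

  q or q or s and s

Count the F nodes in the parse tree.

4

[E [E [E [T [F q]]] or [T [F q]]] or [T [T [F s]] and [F s]]]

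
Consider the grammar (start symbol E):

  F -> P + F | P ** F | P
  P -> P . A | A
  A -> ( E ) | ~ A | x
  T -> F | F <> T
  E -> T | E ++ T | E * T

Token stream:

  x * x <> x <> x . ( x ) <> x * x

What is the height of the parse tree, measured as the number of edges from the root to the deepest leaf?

[E [E [E [T [F [P [A x]]]]] * [T [F [P [A x]]] <> [T [F [P [A x]]] <> [T [F [P [P [A x]] . [A ( [E [T [F [P [A x]]]]] )]]] <> [T [F [P [A x]]]]]]]] * [T [F [P [A x]]]]]

13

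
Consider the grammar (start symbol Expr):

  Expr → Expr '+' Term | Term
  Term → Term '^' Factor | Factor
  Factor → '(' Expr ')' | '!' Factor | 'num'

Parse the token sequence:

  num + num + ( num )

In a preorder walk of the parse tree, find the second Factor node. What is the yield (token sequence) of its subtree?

num

[Expr [Expr [Expr [Term [Factor num]]] + [Term [Factor num]]] + [Term [Factor ( [Expr [Term [Factor num]]] )]]]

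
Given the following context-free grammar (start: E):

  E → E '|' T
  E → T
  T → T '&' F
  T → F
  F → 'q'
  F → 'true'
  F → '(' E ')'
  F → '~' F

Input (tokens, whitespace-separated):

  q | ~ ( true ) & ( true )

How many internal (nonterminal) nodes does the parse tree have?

15

[E [E [T [F q]]] | [T [T [F ~ [F ( [E [T [F true]]] )]]] & [F ( [E [T [F true]]] )]]]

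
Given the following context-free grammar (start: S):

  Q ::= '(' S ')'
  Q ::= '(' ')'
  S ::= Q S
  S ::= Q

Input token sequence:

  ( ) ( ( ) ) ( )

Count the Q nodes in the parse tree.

4

[S [Q ( )] [S [Q ( [S [Q ( )]] )] [S [Q ( )]]]]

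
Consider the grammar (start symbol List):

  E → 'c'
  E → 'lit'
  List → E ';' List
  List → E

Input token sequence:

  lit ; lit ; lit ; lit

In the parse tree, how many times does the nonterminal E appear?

4

[List [E lit] ; [List [E lit] ; [List [E lit] ; [List [E lit]]]]]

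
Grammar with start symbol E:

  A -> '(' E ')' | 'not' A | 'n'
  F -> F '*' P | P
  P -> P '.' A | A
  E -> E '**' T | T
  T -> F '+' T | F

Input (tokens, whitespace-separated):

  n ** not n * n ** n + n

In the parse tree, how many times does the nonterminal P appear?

[E [E [E [T [F [P [A n]]]]] ** [T [F [F [P [A not [A n]]]] * [P [A n]]]]] ** [T [F [P [A n]]] + [T [F [P [A n]]]]]]

5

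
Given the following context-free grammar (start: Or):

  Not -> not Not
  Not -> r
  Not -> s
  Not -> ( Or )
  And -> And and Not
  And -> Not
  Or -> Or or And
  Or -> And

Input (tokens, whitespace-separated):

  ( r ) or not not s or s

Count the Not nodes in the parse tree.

6

[Or [Or [Or [And [Not ( [Or [And [Not r]]] )]]] or [And [Not not [Not not [Not s]]]]] or [And [Not s]]]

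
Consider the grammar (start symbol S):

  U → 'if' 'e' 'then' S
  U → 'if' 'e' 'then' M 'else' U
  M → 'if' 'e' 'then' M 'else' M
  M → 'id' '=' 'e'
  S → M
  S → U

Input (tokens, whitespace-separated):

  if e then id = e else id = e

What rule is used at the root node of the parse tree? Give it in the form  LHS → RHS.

S → M

[S [M if e then [M id = e] else [M id = e]]]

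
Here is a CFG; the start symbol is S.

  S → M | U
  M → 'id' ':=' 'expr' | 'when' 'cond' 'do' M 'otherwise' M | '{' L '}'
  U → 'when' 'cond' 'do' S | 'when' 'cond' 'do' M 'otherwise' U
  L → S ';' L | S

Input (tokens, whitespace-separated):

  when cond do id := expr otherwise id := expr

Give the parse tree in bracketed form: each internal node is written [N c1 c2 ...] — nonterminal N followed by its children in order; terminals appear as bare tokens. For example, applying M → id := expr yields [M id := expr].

[S [M when cond do [M id := expr] otherwise [M id := expr]]]

S
M
when cond do M otherwise M
when cond do id := expr otherwise M
when cond do id := expr otherwise id := expr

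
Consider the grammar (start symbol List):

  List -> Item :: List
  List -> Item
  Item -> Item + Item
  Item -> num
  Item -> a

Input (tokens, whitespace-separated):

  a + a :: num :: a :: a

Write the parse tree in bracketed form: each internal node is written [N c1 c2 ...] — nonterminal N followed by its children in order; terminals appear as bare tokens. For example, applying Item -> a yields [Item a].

List
Item :: List
Item + Item :: List
a + Item :: List
a + a :: List
a + a :: Item :: List
a + a :: num :: List
a + a :: num :: Item :: List
a + a :: num :: a :: List
a + a :: num :: a :: Item
a + a :: num :: a :: a

[List [Item [Item a] + [Item a]] :: [List [Item num] :: [List [Item a] :: [List [Item a]]]]]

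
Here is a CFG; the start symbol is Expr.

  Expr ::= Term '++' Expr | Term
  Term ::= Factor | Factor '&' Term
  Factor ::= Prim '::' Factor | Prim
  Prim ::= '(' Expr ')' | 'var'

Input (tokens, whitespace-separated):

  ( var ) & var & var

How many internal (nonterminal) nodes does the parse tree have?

[Expr [Term [Factor [Prim ( [Expr [Term [Factor [Prim var]]]] )]] & [Term [Factor [Prim var]] & [Term [Factor [Prim var]]]]]]

14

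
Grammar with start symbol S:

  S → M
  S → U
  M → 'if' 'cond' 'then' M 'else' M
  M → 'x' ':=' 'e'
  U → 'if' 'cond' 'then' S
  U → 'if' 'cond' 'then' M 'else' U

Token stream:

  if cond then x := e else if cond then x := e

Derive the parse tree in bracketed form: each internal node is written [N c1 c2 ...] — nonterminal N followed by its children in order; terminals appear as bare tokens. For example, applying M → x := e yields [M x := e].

[S [U if cond then [M x := e] else [U if cond then [S [M x := e]]]]]

S
U
if cond then M else U
if cond then x := e else U
if cond then x := e else if cond then S
if cond then x := e else if cond then M
if cond then x := e else if cond then x := e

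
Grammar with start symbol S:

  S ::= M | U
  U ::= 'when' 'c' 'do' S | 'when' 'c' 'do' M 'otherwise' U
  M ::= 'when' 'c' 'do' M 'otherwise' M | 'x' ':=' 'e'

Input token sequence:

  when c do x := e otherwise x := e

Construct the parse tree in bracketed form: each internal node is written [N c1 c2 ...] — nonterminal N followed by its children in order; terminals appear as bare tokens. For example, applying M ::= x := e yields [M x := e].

[S [M when c do [M x := e] otherwise [M x := e]]]

S
M
when c do M otherwise M
when c do x := e otherwise M
when c do x := e otherwise x := e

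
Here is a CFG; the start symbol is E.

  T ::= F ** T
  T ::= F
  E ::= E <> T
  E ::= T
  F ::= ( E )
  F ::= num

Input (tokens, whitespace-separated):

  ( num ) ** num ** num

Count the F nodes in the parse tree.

4

[E [T [F ( [E [T [F num]]] )] ** [T [F num] ** [T [F num]]]]]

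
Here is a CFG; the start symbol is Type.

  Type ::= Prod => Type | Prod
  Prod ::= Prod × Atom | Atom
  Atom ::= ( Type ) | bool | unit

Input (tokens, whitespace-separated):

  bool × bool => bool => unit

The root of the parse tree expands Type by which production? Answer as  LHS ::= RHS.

[Type [Prod [Prod [Atom bool]] × [Atom bool]] => [Type [Prod [Atom bool]] => [Type [Prod [Atom unit]]]]]

Type ::= Prod => Type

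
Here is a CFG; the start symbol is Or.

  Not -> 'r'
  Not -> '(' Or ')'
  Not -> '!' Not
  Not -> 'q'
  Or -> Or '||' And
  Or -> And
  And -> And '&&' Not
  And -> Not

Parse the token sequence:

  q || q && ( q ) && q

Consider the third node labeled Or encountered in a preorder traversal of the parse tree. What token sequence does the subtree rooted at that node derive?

q

[Or [Or [And [Not q]]] || [And [And [And [Not q]] && [Not ( [Or [And [Not q]]] )]] && [Not q]]]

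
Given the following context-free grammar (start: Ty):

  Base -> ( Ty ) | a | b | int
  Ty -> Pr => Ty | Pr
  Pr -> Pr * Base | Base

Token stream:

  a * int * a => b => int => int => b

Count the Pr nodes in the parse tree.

[Ty [Pr [Pr [Pr [Base a]] * [Base int]] * [Base a]] => [Ty [Pr [Base b]] => [Ty [Pr [Base int]] => [Ty [Pr [Base int]] => [Ty [Pr [Base b]]]]]]]

7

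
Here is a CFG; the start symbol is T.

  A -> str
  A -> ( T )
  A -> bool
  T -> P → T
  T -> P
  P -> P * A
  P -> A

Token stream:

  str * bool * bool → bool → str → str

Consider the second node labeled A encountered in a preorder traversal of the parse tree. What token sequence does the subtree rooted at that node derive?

bool

[T [P [P [P [A str]] * [A bool]] * [A bool]] → [T [P [A bool]] → [T [P [A str]] → [T [P [A str]]]]]]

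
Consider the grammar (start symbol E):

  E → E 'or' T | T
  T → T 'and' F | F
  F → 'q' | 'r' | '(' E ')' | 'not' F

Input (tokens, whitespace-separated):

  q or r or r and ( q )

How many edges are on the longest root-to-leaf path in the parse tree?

[E [E [E [T [F q]]] or [T [F r]]] or [T [T [F r]] and [F ( [E [T [F q]]] )]]]

6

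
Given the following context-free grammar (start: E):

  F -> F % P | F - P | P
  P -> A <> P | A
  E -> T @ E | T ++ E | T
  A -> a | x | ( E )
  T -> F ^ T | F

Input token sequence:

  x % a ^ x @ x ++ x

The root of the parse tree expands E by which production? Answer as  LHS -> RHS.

E -> T @ E

[E [T [F [F [P [A x]]] % [P [A a]]] ^ [T [F [P [A x]]]]] @ [E [T [F [P [A x]]]] ++ [E [T [F [P [A x]]]]]]]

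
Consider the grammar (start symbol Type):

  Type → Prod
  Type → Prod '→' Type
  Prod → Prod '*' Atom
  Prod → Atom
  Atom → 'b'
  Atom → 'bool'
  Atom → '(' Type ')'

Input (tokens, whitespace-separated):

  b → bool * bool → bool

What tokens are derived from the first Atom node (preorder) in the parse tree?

[Type [Prod [Atom b]] → [Type [Prod [Prod [Atom bool]] * [Atom bool]] → [Type [Prod [Atom bool]]]]]

b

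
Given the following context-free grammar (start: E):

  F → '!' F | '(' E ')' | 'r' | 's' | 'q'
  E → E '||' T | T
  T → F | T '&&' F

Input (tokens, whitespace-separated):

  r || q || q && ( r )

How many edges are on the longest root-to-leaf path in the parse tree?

[E [E [E [T [F r]]] || [T [F q]]] || [T [T [F q]] && [F ( [E [T [F r]]] )]]]

6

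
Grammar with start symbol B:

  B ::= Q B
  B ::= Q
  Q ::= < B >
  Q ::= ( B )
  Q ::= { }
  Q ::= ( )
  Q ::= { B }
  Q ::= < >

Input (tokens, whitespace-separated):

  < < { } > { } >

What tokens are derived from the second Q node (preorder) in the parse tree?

< { } >

[B [Q < [B [Q < [B [Q { }]] >] [B [Q { }]]] >]]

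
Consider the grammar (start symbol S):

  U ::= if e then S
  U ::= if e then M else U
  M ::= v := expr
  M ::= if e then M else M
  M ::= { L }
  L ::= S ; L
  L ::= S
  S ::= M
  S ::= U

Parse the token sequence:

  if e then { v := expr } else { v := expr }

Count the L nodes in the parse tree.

[S [M if e then [M { [L [S [M v := expr]]] }] else [M { [L [S [M v := expr]]] }]]]

2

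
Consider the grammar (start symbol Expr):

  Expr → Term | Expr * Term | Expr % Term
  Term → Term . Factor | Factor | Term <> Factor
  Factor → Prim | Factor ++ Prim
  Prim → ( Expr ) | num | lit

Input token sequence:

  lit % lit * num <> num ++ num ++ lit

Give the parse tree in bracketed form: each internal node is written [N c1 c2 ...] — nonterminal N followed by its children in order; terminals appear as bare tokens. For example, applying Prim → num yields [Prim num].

Expr
Expr * Term
Expr % Term * Term
Term % Term * Term
Factor % Term * Term
Prim % Term * Term
lit % Term * Term
lit % Factor * Term
lit % Prim * Term
lit % lit * Term
lit % lit * Term <> Factor
lit % lit * Factor <> Factor
lit % lit * Prim <> Factor
lit % lit * num <> Factor
lit % lit * num <> Factor ++ Prim
lit % lit * num <> Factor ++ Prim ++ Prim
lit % lit * num <> Prim ++ Prim ++ Prim
lit % lit * num <> num ++ Prim ++ Prim
lit % lit * num <> num ++ num ++ Prim
lit % lit * num <> num ++ num ++ lit

[Expr [Expr [Expr [Term [Factor [Prim lit]]]] % [Term [Factor [Prim lit]]]] * [Term [Term [Factor [Prim num]]] <> [Factor [Factor [Factor [Prim num]] ++ [Prim num]] ++ [Prim lit]]]]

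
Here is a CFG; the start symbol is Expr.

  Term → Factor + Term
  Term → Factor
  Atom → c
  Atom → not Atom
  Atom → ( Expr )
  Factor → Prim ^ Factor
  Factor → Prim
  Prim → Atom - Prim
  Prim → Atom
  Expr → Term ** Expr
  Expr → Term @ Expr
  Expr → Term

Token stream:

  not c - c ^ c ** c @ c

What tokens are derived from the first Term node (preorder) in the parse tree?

not c - c ^ c

[Expr [Term [Factor [Prim [Atom not [Atom c]] - [Prim [Atom c]]] ^ [Factor [Prim [Atom c]]]]] ** [Expr [Term [Factor [Prim [Atom c]]]] @ [Expr [Term [Factor [Prim [Atom c]]]]]]]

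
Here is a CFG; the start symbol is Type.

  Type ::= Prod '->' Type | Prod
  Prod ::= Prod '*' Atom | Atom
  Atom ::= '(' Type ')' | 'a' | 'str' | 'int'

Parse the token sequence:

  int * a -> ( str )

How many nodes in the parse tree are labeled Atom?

4

[Type [Prod [Prod [Atom int]] * [Atom a]] -> [Type [Prod [Atom ( [Type [Prod [Atom str]]] )]]]]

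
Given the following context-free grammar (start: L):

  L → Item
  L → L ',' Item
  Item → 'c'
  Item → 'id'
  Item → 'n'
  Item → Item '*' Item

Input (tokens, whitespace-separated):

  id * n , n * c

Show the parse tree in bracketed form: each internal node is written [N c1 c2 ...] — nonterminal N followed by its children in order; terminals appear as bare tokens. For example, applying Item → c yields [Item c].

L
L , Item
Item , Item
Item * Item , Item
id * Item , Item
id * n , Item
id * n , Item * Item
id * n , n * Item
id * n , n * c

[L [L [Item [Item id] * [Item n]]] , [Item [Item n] * [Item c]]]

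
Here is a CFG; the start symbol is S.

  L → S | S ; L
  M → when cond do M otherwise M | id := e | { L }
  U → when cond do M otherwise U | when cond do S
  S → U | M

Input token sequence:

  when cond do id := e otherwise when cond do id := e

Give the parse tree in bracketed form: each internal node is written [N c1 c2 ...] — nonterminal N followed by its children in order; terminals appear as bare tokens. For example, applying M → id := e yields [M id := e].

[S [U when cond do [M id := e] otherwise [U when cond do [S [M id := e]]]]]

S
U
when cond do M otherwise U
when cond do id := e otherwise U
when cond do id := e otherwise when cond do S
when cond do id := e otherwise when cond do M
when cond do id := e otherwise when cond do id := e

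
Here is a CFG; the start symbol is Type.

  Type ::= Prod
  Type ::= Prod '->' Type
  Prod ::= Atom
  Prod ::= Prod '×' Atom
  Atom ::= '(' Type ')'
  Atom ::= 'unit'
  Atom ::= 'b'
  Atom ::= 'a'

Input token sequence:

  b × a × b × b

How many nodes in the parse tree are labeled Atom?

[Type [Prod [Prod [Prod [Prod [Atom b]] × [Atom a]] × [Atom b]] × [Atom b]]]

4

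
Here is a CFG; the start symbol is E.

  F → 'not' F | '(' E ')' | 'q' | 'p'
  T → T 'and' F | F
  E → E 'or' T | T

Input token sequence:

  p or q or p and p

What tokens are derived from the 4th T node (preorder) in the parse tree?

[E [E [E [T [F p]]] or [T [F q]]] or [T [T [F p]] and [F p]]]

p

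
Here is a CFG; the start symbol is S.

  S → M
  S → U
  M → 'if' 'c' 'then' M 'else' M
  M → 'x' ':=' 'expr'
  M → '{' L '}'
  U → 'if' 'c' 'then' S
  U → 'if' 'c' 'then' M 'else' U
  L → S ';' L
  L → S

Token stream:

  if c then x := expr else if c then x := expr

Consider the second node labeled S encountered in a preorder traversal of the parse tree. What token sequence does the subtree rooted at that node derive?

[S [U if c then [M x := expr] else [U if c then [S [M x := expr]]]]]

x := expr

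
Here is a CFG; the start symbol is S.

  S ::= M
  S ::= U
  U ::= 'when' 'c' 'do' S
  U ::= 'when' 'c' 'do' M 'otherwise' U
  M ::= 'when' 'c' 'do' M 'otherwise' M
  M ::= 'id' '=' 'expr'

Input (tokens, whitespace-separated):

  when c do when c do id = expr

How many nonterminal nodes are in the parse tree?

6

[S [U when c do [S [U when c do [S [M id = expr]]]]]]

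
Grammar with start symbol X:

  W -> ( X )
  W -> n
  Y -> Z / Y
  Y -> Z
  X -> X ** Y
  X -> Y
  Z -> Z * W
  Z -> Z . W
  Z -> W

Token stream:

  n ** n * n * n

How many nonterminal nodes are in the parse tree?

12

[X [X [Y [Z [W n]]]] ** [Y [Z [Z [Z [W n]] * [W n]] * [W n]]]]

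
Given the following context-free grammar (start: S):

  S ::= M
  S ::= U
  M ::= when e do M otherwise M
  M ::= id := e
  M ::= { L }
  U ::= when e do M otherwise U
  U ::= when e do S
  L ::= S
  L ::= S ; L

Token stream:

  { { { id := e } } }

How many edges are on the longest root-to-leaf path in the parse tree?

11

[S [M { [L [S [M { [L [S [M { [L [S [M id := e]]] }]]] }]]] }]]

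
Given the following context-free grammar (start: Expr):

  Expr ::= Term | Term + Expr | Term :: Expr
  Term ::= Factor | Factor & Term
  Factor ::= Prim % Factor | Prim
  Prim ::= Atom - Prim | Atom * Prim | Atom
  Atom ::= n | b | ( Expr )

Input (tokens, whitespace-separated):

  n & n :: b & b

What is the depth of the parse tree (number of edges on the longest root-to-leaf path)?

7

[Expr [Term [Factor [Prim [Atom n]]] & [Term [Factor [Prim [Atom n]]]]] :: [Expr [Term [Factor [Prim [Atom b]]] & [Term [Factor [Prim [Atom b]]]]]]]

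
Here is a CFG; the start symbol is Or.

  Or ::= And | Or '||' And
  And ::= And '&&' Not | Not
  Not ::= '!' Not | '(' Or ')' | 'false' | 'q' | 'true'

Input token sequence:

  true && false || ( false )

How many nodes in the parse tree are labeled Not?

[Or [Or [And [And [Not true]] && [Not false]]] || [And [Not ( [Or [And [Not false]]] )]]]

4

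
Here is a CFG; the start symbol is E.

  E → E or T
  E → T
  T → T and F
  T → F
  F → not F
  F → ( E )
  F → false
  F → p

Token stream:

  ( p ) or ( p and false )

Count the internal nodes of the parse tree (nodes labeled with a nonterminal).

[E [E [T [F ( [E [T [F p]]] )]]] or [T [F ( [E [T [T [F p]] and [F false]]] )]]]

14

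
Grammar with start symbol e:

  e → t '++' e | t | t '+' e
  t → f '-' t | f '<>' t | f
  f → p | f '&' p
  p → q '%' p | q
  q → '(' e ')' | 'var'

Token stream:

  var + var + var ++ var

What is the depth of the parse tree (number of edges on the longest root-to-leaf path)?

8

[e [t [f [p [q var]]]] + [e [t [f [p [q var]]]] + [e [t [f [p [q var]]]] ++ [e [t [f [p [q var]]]]]]]]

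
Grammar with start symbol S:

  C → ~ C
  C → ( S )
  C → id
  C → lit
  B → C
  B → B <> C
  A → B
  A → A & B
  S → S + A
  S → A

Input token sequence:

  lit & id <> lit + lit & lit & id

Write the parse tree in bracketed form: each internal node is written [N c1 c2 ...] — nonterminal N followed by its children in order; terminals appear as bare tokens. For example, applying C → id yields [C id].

S
S + A
A + A
A & B + A
B & B + A
C & B + A
lit & B + A
lit & B <> C + A
lit & C <> C + A
lit & id <> C + A
lit & id <> lit + A
lit & id <> lit + A & B
lit & id <> lit + A & B & B
lit & id <> lit + B & B & B
lit & id <> lit + C & B & B
lit & id <> lit + lit & B & B
lit & id <> lit + lit & C & B
lit & id <> lit + lit & lit & B
lit & id <> lit + lit & lit & C
lit & id <> lit + lit & lit & id

[S [S [A [A [B [C lit]]] & [B [B [C id]] <> [C lit]]]] + [A [A [A [B [C lit]]] & [B [C lit]]] & [B [C id]]]]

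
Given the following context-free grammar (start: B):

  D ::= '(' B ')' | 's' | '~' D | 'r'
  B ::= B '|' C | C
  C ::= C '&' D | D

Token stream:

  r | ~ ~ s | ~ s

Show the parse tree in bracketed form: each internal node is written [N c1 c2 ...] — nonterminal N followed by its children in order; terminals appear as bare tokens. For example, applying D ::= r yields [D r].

[B [B [B [C [D r]]] | [C [D ~ [D ~ [D s]]]]] | [C [D ~ [D s]]]]

B
B | C
B | C | C
C | C | C
D | C | C
r | C | C
r | D | C
r | ~ D | C
r | ~ ~ D | C
r | ~ ~ s | C
r | ~ ~ s | D
r | ~ ~ s | ~ D
r | ~ ~ s | ~ s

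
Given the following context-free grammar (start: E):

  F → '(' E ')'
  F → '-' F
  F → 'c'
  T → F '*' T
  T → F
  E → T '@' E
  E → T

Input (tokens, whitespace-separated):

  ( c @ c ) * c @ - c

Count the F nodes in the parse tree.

[E [T [F ( [E [T [F c]] @ [E [T [F c]]]] )] * [T [F c]]] @ [E [T [F - [F c]]]]]

6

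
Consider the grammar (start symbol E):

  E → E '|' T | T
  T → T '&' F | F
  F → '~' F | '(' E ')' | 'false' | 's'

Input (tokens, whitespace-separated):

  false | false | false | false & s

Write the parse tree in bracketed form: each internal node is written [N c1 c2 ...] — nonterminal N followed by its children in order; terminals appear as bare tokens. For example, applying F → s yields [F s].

E
E | T
E | T | T
E | T | T | T
T | T | T | T
F | T | T | T
false | T | T | T
false | F | T | T
false | false | T | T
false | false | F | T
false | false | false | T
false | false | false | T & F
false | false | false | F & F
false | false | false | false & F
false | false | false | false & s

[E [E [E [E [T [F false]]] | [T [F false]]] | [T [F false]]] | [T [T [F false]] & [F s]]]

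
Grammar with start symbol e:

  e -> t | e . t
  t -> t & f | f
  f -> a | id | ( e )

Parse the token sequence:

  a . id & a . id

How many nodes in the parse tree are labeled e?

3

[e [e [e [t [f a]]] . [t [t [f id]] & [f a]]] . [t [f id]]]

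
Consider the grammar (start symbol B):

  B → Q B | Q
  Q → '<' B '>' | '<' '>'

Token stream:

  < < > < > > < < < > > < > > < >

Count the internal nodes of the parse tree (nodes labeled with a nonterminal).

16

[B [Q < [B [Q < >] [B [Q < >]]] >] [B [Q < [B [Q < [B [Q < >]] >] [B [Q < >]]] >] [B [Q < >]]]]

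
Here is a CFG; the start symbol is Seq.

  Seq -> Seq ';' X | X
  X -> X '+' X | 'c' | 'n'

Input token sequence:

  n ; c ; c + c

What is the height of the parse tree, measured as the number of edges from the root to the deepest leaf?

4

[Seq [Seq [Seq [X n]] ; [X c]] ; [X [X c] + [X c]]]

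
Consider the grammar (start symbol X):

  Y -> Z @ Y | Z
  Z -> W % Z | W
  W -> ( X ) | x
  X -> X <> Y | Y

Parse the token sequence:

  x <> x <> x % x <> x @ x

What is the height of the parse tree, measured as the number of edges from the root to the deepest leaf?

7

[X [X [X [X [Y [Z [W x]]]] <> [Y [Z [W x]]]] <> [Y [Z [W x] % [Z [W x]]]]] <> [Y [Z [W x]] @ [Y [Z [W x]]]]]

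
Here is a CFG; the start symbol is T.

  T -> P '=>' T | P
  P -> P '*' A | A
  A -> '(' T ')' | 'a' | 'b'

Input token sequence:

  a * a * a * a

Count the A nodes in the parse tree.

[T [P [P [P [P [A a]] * [A a]] * [A a]] * [A a]]]

4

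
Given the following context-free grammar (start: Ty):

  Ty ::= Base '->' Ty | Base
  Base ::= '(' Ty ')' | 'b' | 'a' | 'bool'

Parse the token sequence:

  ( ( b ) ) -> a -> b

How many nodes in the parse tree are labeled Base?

[Ty [Base ( [Ty [Base ( [Ty [Base b]] )]] )] -> [Ty [Base a] -> [Ty [Base b]]]]

5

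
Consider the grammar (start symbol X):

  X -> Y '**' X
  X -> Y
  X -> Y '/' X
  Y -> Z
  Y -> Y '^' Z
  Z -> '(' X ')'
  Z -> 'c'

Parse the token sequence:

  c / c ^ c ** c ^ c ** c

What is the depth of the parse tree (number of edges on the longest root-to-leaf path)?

[X [Y [Z c]] / [X [Y [Y [Z c]] ^ [Z c]] ** [X [Y [Y [Z c]] ^ [Z c]] ** [X [Y [Z c]]]]]]

6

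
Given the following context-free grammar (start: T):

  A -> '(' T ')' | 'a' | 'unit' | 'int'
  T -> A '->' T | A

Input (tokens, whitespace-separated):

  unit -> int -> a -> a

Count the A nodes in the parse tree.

4

[T [A unit] -> [T [A int] -> [T [A a] -> [T [A a]]]]]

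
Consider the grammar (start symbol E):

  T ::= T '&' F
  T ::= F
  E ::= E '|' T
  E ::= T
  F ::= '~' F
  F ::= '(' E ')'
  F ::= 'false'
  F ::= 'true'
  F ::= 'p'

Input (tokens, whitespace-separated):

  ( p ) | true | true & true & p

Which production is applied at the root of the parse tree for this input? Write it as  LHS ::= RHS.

E ::= E '|' T

[E [E [E [T [F ( [E [T [F p]]] )]]] | [T [F true]]] | [T [T [T [F true]] & [F true]] & [F p]]]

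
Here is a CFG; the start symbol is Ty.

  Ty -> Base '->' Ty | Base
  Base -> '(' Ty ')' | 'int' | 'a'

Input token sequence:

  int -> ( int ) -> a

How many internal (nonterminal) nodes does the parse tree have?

[Ty [Base int] -> [Ty [Base ( [Ty [Base int]] )] -> [Ty [Base a]]]]

8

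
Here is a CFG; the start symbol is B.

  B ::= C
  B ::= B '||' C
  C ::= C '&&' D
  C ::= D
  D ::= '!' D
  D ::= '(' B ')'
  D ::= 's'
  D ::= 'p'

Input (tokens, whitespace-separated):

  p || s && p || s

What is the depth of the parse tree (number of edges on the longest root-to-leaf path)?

[B [B [B [C [D p]]] || [C [C [D s]] && [D p]]] || [C [D s]]]

5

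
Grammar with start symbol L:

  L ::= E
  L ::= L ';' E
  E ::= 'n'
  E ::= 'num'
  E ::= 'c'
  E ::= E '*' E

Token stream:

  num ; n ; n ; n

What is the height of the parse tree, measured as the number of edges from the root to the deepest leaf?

[L [L [L [L [E num]] ; [E n]] ; [E n]] ; [E n]]

5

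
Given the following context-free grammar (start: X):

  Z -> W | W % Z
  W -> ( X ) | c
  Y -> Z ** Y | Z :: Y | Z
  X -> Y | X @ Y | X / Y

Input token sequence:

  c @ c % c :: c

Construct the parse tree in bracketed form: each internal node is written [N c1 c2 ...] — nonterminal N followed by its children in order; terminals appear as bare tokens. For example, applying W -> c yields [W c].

X
X @ Y
Y @ Y
Z @ Y
W @ Y
c @ Y
c @ Z :: Y
c @ W % Z :: Y
c @ c % Z :: Y
c @ c % W :: Y
c @ c % c :: Y
c @ c % c :: Z
c @ c % c :: W
c @ c % c :: c

[X [X [Y [Z [W c]]]] @ [Y [Z [W c] % [Z [W c]]] :: [Y [Z [W c]]]]]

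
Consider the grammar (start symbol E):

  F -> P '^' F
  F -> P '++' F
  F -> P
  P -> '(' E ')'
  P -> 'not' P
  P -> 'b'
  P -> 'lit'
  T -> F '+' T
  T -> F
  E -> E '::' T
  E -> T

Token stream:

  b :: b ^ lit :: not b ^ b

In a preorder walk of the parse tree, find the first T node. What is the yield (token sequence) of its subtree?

[E [E [E [T [F [P b]]]] :: [T [F [P b] ^ [F [P lit]]]]] :: [T [F [P not [P b]] ^ [F [P b]]]]]

b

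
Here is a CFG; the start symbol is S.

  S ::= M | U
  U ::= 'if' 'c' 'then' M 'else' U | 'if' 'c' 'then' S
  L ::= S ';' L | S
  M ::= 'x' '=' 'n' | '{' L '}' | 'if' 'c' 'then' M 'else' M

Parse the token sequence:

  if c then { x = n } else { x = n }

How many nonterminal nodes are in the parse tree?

10

[S [M if c then [M { [L [S [M x = n]]] }] else [M { [L [S [M x = n]]] }]]]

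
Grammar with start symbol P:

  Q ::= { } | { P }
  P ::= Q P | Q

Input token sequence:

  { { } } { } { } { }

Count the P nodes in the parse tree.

5

[P [Q { [P [Q { }]] }] [P [Q { }] [P [Q { }] [P [Q { }]]]]]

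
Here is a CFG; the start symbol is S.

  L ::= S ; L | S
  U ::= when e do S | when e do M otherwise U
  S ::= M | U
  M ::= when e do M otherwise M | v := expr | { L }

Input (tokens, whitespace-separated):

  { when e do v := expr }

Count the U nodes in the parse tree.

[S [M { [L [S [U when e do [S [M v := expr]]]]] }]]

1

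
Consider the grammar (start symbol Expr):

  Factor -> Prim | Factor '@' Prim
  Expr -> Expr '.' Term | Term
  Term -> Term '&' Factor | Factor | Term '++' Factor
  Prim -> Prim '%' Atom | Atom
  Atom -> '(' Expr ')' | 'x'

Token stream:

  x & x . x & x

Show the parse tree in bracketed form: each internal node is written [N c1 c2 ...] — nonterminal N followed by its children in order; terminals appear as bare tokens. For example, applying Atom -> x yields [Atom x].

[Expr [Expr [Term [Term [Factor [Prim [Atom x]]]] & [Factor [Prim [Atom x]]]]] . [Term [Term [Factor [Prim [Atom x]]]] & [Factor [Prim [Atom x]]]]]

Expr
Expr . Term
Term . Term
Term & Factor . Term
Factor & Factor . Term
Prim & Factor . Term
Atom & Factor . Term
x & Factor . Term
x & Prim . Term
x & Atom . Term
x & x . Term
x & x . Term & Factor
x & x . Factor & Factor
x & x . Prim & Factor
x & x . Atom & Factor
x & x . x & Factor
x & x . x & Prim
x & x . x & Atom
x & x . x & x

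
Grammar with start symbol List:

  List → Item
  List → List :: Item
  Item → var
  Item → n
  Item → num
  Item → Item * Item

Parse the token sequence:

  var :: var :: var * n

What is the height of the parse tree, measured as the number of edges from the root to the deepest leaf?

4

[List [List [List [Item var]] :: [Item var]] :: [Item [Item var] * [Item n]]]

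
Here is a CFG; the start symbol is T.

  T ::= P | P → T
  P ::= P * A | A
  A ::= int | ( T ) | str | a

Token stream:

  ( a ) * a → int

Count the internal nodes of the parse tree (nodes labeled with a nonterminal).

[T [P [P [A ( [T [P [A a]]] )]] * [A a]] → [T [P [A int]]]]

11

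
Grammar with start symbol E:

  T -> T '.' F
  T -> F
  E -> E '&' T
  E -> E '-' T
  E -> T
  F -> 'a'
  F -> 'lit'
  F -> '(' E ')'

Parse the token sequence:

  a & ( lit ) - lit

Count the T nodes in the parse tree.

[E [E [E [T [F a]]] & [T [F ( [E [T [F lit]]] )]]] - [T [F lit]]]

4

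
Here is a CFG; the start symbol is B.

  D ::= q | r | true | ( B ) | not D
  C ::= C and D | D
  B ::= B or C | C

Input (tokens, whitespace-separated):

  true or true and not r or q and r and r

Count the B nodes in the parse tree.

3

[B [B [B [C [D true]]] or [C [C [D true]] and [D not [D r]]]] or [C [C [C [D q]] and [D r]] and [D r]]]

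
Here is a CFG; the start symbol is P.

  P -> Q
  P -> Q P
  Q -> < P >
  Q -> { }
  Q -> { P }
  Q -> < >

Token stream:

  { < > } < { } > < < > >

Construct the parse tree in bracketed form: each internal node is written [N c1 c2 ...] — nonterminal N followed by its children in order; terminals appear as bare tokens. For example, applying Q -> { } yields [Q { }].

[P [Q { [P [Q < >]] }] [P [Q < [P [Q { }]] >] [P [Q < [P [Q < >]] >]]]]

P
Q P
{ P } P
{ Q } P
{ < > } P
{ < > } Q P
{ < > } < P > P
{ < > } < Q > P
{ < > } < { } > P
{ < > } < { } > Q
{ < > } < { } > < P >
{ < > } < { } > < Q >
{ < > } < { } > < < > >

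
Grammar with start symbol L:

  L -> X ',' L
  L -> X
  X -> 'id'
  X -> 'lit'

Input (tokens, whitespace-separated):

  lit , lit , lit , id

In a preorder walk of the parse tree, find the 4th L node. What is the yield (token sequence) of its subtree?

[L [X lit] , [L [X lit] , [L [X lit] , [L [X id]]]]]

id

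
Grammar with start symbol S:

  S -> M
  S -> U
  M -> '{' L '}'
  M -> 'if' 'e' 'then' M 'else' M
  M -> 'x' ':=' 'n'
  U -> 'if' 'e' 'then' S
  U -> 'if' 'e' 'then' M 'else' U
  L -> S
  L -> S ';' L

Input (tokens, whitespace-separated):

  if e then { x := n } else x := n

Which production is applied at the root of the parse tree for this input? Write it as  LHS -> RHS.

[S [M if e then [M { [L [S [M x := n]]] }] else [M x := n]]]

S -> M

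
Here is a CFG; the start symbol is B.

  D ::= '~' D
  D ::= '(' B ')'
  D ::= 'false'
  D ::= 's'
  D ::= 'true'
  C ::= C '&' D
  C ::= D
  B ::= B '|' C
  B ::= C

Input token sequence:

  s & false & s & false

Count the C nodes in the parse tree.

4

[B [C [C [C [C [D s]] & [D false]] & [D s]] & [D false]]]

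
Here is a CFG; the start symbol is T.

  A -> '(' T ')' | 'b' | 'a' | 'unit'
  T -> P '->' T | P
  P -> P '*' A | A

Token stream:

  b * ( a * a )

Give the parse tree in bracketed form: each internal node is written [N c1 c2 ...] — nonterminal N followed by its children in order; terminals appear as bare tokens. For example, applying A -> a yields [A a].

[T [P [P [A b]] * [A ( [T [P [P [A a]] * [A a]]] )]]]

T
P
P * A
A * A
b * A
b * ( T )
b * ( P )
b * ( P * A )
b * ( A * A )
b * ( a * A )
b * ( a * a )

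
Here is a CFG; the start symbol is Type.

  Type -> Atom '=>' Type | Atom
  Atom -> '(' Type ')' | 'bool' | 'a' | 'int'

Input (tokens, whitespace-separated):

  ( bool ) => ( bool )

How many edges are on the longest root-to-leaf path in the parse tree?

[Type [Atom ( [Type [Atom bool]] )] => [Type [Atom ( [Type [Atom bool]] )]]]

5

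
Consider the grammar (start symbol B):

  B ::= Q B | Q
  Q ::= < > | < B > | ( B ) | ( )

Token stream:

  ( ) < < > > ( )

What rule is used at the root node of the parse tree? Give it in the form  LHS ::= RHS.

B ::= Q B

[B [Q ( )] [B [Q < [B [Q < >]] >] [B [Q ( )]]]]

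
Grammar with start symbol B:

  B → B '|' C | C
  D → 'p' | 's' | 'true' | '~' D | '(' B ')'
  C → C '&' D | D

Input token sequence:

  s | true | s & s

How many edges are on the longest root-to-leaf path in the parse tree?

[B [B [B [C [D s]]] | [C [D true]]] | [C [C [D s]] & [D s]]]

5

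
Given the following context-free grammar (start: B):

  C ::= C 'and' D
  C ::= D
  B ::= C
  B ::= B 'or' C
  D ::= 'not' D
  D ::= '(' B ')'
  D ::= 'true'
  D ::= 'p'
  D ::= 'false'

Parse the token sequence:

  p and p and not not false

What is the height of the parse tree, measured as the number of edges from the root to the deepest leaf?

[B [C [C [C [D p]] and [D p]] and [D not [D not [D false]]]]]

5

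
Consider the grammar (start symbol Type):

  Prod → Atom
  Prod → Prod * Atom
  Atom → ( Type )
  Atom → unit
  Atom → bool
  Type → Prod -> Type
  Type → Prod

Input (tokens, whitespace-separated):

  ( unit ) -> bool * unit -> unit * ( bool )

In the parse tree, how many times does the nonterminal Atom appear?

[Type [Prod [Atom ( [Type [Prod [Atom unit]]] )]] -> [Type [Prod [Prod [Atom bool]] * [Atom unit]] -> [Type [Prod [Prod [Atom unit]] * [Atom ( [Type [Prod [Atom bool]]] )]]]]]

7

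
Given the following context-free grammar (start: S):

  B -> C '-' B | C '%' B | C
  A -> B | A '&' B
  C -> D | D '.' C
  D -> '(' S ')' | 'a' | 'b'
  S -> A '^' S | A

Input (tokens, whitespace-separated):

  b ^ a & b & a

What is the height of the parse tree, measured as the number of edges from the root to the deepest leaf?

[S [A [B [C [D b]]]] ^ [S [A [A [A [B [C [D a]]]] & [B [C [D b]]]] & [B [C [D a]]]]]]

8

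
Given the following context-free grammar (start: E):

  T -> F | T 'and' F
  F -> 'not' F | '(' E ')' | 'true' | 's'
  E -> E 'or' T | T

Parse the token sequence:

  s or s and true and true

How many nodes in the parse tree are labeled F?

[E [E [T [F s]]] or [T [T [T [F s]] and [F true]] and [F true]]]

4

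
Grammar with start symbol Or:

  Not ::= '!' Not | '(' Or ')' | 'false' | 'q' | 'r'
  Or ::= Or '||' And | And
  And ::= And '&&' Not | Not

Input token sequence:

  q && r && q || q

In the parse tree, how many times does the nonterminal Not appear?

[Or [Or [And [And [And [Not q]] && [Not r]] && [Not q]]] || [And [Not q]]]

4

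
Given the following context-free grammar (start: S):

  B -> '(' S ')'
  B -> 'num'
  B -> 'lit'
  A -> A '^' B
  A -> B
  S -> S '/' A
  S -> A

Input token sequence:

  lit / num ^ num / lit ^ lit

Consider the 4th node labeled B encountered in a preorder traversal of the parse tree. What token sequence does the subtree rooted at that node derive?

lit

[S [S [S [A [B lit]]] / [A [A [B num]] ^ [B num]]] / [A [A [B lit]] ^ [B lit]]]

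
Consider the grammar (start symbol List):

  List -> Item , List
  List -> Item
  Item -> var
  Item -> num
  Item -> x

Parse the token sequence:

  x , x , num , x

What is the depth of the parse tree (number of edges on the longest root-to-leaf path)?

[List [Item x] , [List [Item x] , [List [Item num] , [List [Item x]]]]]

5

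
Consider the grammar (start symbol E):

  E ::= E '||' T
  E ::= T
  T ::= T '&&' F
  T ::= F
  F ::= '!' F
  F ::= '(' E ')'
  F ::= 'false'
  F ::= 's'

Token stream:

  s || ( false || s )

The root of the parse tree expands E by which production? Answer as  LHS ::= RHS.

E ::= E '||' T

[E [E [T [F s]]] || [T [F ( [E [E [T [F false]]] || [T [F s]]] )]]]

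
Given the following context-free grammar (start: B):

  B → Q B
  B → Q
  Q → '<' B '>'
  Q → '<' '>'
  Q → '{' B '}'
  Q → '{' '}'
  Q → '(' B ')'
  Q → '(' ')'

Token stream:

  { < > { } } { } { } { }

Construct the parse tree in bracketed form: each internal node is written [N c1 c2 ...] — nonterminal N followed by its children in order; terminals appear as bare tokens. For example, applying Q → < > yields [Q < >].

[B [Q { [B [Q < >] [B [Q { }]]] }] [B [Q { }] [B [Q { }] [B [Q { }]]]]]

B
Q B
{ B } B
{ Q B } B
{ < > B } B
{ < > Q } B
{ < > { } } B
{ < > { } } Q B
{ < > { } } { } B
{ < > { } } { } Q B
{ < > { } } { } { } B
{ < > { } } { } { } Q
{ < > { } } { } { } { }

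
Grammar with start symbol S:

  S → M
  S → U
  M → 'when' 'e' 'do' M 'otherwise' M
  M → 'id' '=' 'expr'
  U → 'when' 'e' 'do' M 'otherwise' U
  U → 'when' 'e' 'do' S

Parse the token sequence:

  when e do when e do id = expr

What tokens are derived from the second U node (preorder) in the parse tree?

[S [U when e do [S [U when e do [S [M id = expr]]]]]]

when e do id = expr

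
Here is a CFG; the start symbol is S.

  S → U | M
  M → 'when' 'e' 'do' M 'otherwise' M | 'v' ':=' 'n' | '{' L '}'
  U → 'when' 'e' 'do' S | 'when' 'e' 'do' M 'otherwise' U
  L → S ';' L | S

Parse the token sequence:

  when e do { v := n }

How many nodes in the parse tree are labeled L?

1

[S [U when e do [S [M { [L [S [M v := n]]] }]]]]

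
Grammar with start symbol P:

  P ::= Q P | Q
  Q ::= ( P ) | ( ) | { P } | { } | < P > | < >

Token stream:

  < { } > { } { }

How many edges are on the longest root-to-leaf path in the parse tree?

[P [Q < [P [Q { }]] >] [P [Q { }] [P [Q { }]]]]

4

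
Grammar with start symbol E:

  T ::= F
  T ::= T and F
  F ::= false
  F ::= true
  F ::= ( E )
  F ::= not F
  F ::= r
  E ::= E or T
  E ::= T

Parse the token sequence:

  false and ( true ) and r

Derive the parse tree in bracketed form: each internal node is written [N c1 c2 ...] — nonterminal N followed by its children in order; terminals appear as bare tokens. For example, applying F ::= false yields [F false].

[E [T [T [T [F false]] and [F ( [E [T [F true]]] )]] and [F r]]]

E
T
T and F
T and F and F
F and F and F
false and F and F
false and ( E ) and F
false and ( T ) and F
false and ( F ) and F
false and ( true ) and F
false and ( true ) and r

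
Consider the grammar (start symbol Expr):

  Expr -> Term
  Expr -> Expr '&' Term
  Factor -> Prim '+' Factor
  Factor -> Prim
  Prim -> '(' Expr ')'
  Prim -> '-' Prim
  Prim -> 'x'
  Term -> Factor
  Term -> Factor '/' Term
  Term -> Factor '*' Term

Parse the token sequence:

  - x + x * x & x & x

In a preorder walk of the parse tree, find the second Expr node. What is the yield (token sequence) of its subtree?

- x + x * x & x

[Expr [Expr [Expr [Term [Factor [Prim - [Prim x]] + [Factor [Prim x]]] * [Term [Factor [Prim x]]]]] & [Term [Factor [Prim x]]]] & [Term [Factor [Prim x]]]]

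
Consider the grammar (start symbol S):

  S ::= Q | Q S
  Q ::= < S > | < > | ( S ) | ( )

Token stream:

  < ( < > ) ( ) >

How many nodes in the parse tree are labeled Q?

4

[S [Q < [S [Q ( [S [Q < >]] )] [S [Q ( )]]] >]]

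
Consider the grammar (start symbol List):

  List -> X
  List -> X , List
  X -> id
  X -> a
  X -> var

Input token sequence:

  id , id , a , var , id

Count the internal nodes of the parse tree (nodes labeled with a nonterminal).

10

[List [X id] , [List [X id] , [List [X a] , [List [X var] , [List [X id]]]]]]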